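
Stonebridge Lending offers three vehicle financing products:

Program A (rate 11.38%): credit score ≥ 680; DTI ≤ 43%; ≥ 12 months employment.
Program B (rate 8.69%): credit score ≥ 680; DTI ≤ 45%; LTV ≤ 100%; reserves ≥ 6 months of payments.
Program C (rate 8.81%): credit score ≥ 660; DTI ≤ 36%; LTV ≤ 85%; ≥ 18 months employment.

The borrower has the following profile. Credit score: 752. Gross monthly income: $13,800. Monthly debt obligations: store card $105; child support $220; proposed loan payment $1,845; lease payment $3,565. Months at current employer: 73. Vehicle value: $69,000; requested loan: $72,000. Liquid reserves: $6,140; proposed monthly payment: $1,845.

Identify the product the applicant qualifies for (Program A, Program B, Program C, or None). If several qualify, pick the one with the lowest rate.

Total debts = (105 + 220 + 1,845 + 3,565) = 5,735; DTI = 5,735/13,800 = 41.6%.
LTV = 72,000/69,000 = 104.3%.
Reserves = 6,140/1,845 = 3.3 months.
Program A: score 752 ≥ 680; DTI 41.6% ≤ 43%; employment 73 ≥ 12 mo → qualifies.
Program B: score 752 ≥ 680; DTI 41.6% ≤ 45%; LTV 104.3% > 100%; reserves 3.3 < 6 mo → does not qualify.
Program C: score 752 ≥ 660; DTI 41.6% > 36%; LTV 104.3% > 85%; employment 73 ≥ 18 mo → does not qualify.

Program A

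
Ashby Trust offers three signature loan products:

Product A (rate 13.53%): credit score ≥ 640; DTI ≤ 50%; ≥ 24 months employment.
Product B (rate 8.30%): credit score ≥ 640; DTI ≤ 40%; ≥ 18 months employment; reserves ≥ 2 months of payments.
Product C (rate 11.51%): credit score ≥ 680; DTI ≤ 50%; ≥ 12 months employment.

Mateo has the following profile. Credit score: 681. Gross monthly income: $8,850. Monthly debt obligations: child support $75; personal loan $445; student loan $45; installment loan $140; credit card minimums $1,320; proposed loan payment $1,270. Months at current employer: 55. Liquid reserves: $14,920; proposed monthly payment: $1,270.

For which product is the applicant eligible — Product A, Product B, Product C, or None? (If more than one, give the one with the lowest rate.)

Total debts = (75 + 445 + 45 + 140 + 1,320 + 1,270) = 3,295; DTI = 3,295/8,850 = 37.2%.
Reserves = 14,920/1,270 = 11.7 months.
Product A: score 681 ≥ 640; DTI 37.2% ≤ 50%; employment 55 ≥ 24 mo → qualifies.
Product B: score 681 ≥ 640; DTI 37.2% ≤ 40%; employment 55 ≥ 18 mo; reserves 11.7 ≥ 2 mo → qualifies.
Product C: score 681 ≥ 680; DTI 37.2% ≤ 50%; employment 55 ≥ 12 mo → qualifies.
Qualifying: Product A, Product B, Product C. Lowest rate is 8.30% → Product B.

Product B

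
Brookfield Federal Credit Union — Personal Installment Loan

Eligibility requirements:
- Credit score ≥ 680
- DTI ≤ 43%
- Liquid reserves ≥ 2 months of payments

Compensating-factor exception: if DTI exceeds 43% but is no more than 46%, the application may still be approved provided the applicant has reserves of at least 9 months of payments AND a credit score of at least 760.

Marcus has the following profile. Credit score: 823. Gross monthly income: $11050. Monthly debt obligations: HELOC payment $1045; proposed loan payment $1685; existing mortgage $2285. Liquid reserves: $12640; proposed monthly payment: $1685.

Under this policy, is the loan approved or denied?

Credit score 823 ≥ 680 (meets base)
Total debts = (1,045 + 1,685 + 2,285) = 5,015. DTI = 5,015/11,050 = 45.4% > 43% — standard DTI limit exceeded.
Reserves = 12,640/1,685 = 7.5 months ≥ 2
45.4% falls in the override range (43%–46%), so the compensating-factor test applies.
Reserves 7.5 < 9 months; credit score 823 ≥ 760.
Override conditions not both satisfied; exception does not apply.

Denied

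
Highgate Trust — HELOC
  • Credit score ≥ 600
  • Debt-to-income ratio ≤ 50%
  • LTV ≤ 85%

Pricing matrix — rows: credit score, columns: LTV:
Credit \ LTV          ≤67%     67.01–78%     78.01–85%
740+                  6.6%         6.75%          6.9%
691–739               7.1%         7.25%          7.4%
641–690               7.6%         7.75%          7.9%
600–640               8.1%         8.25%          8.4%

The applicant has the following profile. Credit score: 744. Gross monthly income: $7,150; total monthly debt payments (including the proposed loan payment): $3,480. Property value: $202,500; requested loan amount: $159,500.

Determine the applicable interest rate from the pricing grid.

6.9%

Credit score 744 ≥ 600; DTI: 3,480 ÷ 7,150 = 48.7%, within the 50% cap
LTV = 159,500/202,500 = 78.8% ≤ 85%
Credit 744 → row 740+; LTV 78.8% → column 78.01–85%. Grid cell → 6.9%.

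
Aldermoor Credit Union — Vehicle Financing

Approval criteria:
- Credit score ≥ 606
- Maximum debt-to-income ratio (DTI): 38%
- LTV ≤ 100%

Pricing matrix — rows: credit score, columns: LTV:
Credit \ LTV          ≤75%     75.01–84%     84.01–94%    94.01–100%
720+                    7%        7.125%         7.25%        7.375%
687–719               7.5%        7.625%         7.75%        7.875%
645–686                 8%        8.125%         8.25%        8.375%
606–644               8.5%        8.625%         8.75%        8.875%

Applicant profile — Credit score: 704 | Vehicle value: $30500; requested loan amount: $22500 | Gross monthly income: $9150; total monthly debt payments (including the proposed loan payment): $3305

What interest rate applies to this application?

7.5%

Credit score 704 ≥ 606; DTI: 3,305 ÷ 9,150 = 36.1%, within the 38% cap
Loan-to-value = 22,500/30,500 = 73.8% — pass (100% max)
Credit 704 → row 687–719; LTV 73.8% → column ≤75%. Grid cell → 7.5%.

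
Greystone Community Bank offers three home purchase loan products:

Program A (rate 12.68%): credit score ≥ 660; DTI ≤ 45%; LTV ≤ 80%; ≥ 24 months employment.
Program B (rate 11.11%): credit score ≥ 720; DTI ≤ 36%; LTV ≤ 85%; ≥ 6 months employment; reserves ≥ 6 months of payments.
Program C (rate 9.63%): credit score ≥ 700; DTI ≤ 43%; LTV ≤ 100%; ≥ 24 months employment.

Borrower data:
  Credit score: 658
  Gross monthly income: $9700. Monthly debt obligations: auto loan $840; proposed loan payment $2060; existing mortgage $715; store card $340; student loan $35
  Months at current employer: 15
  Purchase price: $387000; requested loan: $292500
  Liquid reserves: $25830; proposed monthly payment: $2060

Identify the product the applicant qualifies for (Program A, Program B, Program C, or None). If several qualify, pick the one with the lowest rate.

Total debts = (840 + 2,060 + 715 + 340 + 35) = 3,990; DTI = 3,990/9,700 = 41.1%.
LTV = 292,500/387,000 = 75.6%.
Reserves = 25,830/2,060 = 12.5 months.
Program A: score 658 < 660; DTI 41.1% ≤ 45%; LTV 75.6% ≤ 80%; employment 15 < 24 mo → does not qualify.
Program B: score 658 < 720; DTI 41.1% > 36%; LTV 75.6% ≤ 85%; employment 15 ≥ 6 mo; reserves 12.5 ≥ 6 mo → does not qualify.
Program C: score 658 < 700; DTI 41.1% ≤ 43%; LTV 75.6% ≤ 100%; employment 15 < 24 mo → does not qualify.

None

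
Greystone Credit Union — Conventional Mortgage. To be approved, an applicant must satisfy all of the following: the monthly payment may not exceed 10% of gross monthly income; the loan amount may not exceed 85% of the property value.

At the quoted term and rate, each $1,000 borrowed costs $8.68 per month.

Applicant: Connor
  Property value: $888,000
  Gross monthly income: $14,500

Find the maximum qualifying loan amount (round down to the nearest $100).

$167,000

Payment cap: 10% × $14,500 = $1,450/month.
At $8.68 per $1,000, that supports 1,450/8.68 × 1,000 ≈ $167,050 → $167,000.
LTV cap: 85% × $888,000 = $754,800 → $754,800.
Binding constraint: payment-to-income.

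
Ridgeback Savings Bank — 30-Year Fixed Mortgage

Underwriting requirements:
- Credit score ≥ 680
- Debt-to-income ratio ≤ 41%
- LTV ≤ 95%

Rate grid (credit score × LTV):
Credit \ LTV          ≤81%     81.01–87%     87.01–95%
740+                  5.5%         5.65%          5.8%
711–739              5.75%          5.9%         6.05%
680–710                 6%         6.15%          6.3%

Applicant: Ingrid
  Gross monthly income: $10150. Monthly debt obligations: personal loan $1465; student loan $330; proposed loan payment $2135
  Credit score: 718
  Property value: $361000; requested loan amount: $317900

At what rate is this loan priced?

6.05%

Credit score 718 ≥ 680; Total monthly debts = (1,465 + 330 + 2,135) = 3,930. Debt-to-income = 3,930/10,150 = 38.7% — meets 41% limit
LTV = 317,900/361,000 = 88.1% ≤ 95%
Credit 718 → row 711–739; LTV 88.1% → column 87.01–95%. Grid cell → 6.05%.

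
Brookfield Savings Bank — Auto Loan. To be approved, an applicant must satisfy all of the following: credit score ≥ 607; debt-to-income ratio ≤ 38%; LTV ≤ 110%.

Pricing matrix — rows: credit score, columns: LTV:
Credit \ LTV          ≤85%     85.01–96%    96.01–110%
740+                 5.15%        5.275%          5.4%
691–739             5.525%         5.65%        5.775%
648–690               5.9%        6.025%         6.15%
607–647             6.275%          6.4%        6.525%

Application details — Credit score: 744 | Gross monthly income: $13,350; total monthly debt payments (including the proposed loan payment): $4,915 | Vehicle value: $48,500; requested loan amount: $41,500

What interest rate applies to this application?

Credit score 744 ≥ 607; DTI = 4,915/13,350 = 36.8% ≤ 38%
Loan-to-value = 41,500/48,500 = 85.6% — pass (110% max)
Row: 744 falls in 740+. Column: 85.6% falls in 85.01–96%. Rate = 5.275%.

5.275%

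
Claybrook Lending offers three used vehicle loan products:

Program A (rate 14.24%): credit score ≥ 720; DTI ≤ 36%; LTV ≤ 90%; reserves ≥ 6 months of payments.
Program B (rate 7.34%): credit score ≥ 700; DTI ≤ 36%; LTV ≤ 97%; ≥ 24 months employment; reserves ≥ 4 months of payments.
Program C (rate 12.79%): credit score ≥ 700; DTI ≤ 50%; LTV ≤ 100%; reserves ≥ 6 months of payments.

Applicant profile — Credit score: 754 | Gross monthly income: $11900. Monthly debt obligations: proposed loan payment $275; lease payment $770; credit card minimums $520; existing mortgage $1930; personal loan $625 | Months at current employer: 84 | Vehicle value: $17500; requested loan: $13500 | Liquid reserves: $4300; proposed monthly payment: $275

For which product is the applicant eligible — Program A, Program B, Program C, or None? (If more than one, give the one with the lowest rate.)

Program B

Total debts = (275 + 770 + 520 + 1,930 + 625) = 4,120; DTI = 4,120/11,900 = 34.6%.
LTV = 13,500/17,500 = 77.1%.
Reserves = 4,300/275 = 15.6 months.
Program A: score 754 ≥ 720; DTI 34.6% ≤ 36%; LTV 77.1% ≤ 90%; reserves 15.6 ≥ 6 mo → qualifies.
Program B: score 754 ≥ 700; DTI 34.6% ≤ 36%; LTV 77.1% ≤ 97%; employment 84 ≥ 24 mo; reserves 15.6 ≥ 4 mo → qualifies.
Program C: score 754 ≥ 700; DTI 34.6% ≤ 50%; LTV 77.1% ≤ 100%; reserves 15.6 ≥ 6 mo → qualifies.
Qualifying: Program A, Program B, Program C. Lowest rate is 7.34% → Program B.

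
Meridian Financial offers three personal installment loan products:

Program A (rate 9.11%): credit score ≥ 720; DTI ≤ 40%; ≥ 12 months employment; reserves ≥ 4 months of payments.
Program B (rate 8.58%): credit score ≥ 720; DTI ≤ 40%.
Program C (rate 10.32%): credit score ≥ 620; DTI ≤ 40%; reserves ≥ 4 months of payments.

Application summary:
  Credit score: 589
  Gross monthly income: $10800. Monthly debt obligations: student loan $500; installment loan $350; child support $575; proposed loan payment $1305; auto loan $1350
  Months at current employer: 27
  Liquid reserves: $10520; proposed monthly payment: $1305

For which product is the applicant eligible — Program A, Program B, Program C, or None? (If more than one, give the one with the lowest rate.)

None

Total debts = (500 + 350 + 575 + 1,305 + 1,350) = 4,080; DTI = 4,080/10,800 = 37.8%.
Reserves = 10,520/1,305 = 8.1 months.
Program A: score 589 < 720; DTI 37.8% ≤ 40%; employment 27 ≥ 12 mo; reserves 8.1 ≥ 4 mo → does not qualify.
Program B: score 589 < 720; DTI 37.8% ≤ 40% → does not qualify.
Program C: score 589 < 620; DTI 37.8% ≤ 40%; reserves 8.1 ≥ 4 mo → does not qualify.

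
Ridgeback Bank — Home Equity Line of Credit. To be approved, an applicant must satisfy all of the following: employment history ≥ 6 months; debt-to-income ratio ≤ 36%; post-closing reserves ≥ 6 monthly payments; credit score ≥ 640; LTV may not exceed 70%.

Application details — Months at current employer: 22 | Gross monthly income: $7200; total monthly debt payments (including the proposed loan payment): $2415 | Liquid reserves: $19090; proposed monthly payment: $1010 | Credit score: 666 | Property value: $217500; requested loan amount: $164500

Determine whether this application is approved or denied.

Employment 22 ≥ 6 months
DTI: 2,415 ÷ 7,200 = 33.5%, within the 36% cap
Reserves = 19,090/1,010 = 18.9 months ≥ 6
Credit score 666 ≥ 640 (meets)
LTV: 164,500 ÷ 217,500 = 75.6%, exceeds 70% cap
Fails on LTV.

Denied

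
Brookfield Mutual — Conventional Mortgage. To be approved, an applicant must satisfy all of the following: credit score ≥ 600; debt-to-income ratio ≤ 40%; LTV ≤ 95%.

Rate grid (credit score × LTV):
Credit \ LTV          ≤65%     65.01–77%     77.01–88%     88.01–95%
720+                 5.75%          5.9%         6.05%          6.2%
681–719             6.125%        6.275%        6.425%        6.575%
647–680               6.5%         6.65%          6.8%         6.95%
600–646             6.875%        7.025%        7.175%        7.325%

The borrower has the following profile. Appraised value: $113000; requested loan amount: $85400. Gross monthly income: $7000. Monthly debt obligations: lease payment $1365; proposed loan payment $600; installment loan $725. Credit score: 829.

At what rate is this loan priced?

Credit score 829 ≥ 600; Total monthly debts = (1,365 + 600 + 725) = 2,690. DTI = 2,690/7,000 = 38.4% ≤ 40%
Loan-to-value = 85,400/113,000 = 75.6% — pass (95% max)
Row: 829 falls in 720+. Column: 75.6% falls in 65.01–77%. Rate = 5.9%.

5.9%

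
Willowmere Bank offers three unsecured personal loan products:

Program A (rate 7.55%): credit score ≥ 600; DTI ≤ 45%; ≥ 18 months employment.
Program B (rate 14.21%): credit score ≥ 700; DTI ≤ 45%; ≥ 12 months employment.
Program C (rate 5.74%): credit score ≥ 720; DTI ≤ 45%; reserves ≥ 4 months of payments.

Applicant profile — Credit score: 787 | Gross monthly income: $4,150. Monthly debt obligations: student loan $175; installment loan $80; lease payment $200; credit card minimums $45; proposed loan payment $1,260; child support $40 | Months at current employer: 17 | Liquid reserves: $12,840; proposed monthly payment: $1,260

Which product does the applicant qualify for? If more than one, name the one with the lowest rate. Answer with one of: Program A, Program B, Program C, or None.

Program C

Total debts = (175 + 80 + 200 + 45 + 1,260 + 40) = 1,800; DTI = 1,800/4,150 = 43.4%.
Reserves = 12,840/1,260 = 10.2 months.
Program A: score 787 ≥ 600; DTI 43.4% ≤ 45%; employment 17 < 18 mo → does not qualify.
Program B: score 787 ≥ 700; DTI 43.4% ≤ 45%; employment 17 ≥ 12 mo → qualifies.
Program C: score 787 ≥ 720; DTI 43.4% ≤ 45%; reserves 10.2 ≥ 4 mo → qualifies.
Qualifying: Program B, Program C. Lowest rate is 5.74% → Program C.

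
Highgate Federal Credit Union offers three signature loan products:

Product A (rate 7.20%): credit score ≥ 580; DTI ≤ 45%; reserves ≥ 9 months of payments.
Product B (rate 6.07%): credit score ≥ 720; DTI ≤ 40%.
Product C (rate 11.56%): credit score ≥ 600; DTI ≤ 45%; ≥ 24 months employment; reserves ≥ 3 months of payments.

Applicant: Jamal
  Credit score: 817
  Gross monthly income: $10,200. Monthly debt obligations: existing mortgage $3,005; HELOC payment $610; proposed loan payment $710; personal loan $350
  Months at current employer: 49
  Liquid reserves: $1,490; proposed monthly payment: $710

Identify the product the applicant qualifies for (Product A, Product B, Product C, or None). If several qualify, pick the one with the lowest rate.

None

Total debts = (3,005 + 610 + 710 + 350) = 4,675; DTI = 4,675/10,200 = 45.8%.
Reserves = 1,490/710 = 2.1 months.
Product A: score 817 ≥ 580; DTI 45.8% > 45%; reserves 2.1 < 9 mo → does not qualify.
Product B: score 817 ≥ 720; DTI 45.8% > 40% → does not qualify.
Product C: score 817 ≥ 600; DTI 45.8% > 45%; employment 49 ≥ 24 mo; reserves 2.1 < 3 mo → does not qualify.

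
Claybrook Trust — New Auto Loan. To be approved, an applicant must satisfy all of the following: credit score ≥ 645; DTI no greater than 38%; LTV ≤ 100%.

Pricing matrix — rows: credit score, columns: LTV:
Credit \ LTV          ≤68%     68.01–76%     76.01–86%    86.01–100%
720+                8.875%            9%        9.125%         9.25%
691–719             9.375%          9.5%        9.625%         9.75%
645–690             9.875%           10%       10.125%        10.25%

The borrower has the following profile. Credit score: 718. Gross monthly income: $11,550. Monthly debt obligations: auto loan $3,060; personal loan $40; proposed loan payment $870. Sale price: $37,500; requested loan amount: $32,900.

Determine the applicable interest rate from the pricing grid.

Credit score 718 ≥ 645; Total monthly debts = (3,060 + 40 + 870) = 3,970. DTI: 3,970 ÷ 11,550 = 34.4%, within the 38% cap
LTV = 32,900/37,500 = 87.7% ≤ 100%
Row: 718 falls in 691–719. Column: 87.7% falls in 86.01–100%. Rate = 9.75%.

9.75%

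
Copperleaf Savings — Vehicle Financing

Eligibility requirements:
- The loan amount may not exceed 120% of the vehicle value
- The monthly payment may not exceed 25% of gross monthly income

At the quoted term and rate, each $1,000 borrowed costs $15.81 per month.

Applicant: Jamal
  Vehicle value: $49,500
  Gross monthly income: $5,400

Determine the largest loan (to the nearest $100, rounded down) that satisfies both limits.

Payment cap: 25% × $5,400 = $1,350/month.
At $15.81 per $1,000, that supports 1,350/15.81 × 1,000 ≈ $85,388 → $85,300.
LTV cap: 120% × $49,500 = $59,400 → $59,400.
Binding constraint: loan-to-value.

$59,400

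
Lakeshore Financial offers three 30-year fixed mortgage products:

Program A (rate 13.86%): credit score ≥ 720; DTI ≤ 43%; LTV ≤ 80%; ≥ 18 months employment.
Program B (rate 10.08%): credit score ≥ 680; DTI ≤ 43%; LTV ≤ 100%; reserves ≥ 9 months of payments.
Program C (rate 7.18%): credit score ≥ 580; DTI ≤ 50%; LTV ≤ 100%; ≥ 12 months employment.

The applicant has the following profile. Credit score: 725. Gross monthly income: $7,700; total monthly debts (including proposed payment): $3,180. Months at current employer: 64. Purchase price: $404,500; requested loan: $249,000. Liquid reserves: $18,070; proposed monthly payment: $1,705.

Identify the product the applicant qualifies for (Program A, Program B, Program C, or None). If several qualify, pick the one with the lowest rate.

Program C

DTI = 3,180/7,700 = 41.3%.
LTV = 249,000/404,500 = 61.6%.
Reserves = 18,070/1,705 = 10.6 months.
Program A: score 725 ≥ 720; DTI 41.3% ≤ 43%; LTV 61.6% ≤ 80%; employment 64 ≥ 18 mo → qualifies.
Program B: score 725 ≥ 680; DTI 41.3% ≤ 43%; LTV 61.6% ≤ 100%; reserves 10.6 ≥ 9 mo → qualifies.
Program C: score 725 ≥ 580; DTI 41.3% ≤ 50%; LTV 61.6% ≤ 100%; employment 64 ≥ 12 mo → qualifies.
Qualifying: Program A, Program B, Program C. Lowest rate is 7.18% → Program C.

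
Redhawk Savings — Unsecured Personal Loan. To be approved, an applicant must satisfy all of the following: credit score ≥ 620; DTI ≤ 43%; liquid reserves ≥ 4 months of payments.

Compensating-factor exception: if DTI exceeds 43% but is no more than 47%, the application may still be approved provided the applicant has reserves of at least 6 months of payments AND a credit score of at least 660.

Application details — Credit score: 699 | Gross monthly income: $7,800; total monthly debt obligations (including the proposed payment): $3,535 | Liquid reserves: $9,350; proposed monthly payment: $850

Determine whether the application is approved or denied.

Credit score 699 ≥ 620 (meets base)
DTI: 3,535 ÷ 7,800 = 45.3%, over the 43% base limit.
Reserves: 9,350 ÷ 850 = 11.0 months (meets 4-month minimum)
45.3% falls in the override range (43%–47%), so the compensating-factor test applies.
Reserves 11.0 ≥ 6 months; credit score 699 ≥ 660.
Both override conditions satisfied; DTI exception granted.

Approved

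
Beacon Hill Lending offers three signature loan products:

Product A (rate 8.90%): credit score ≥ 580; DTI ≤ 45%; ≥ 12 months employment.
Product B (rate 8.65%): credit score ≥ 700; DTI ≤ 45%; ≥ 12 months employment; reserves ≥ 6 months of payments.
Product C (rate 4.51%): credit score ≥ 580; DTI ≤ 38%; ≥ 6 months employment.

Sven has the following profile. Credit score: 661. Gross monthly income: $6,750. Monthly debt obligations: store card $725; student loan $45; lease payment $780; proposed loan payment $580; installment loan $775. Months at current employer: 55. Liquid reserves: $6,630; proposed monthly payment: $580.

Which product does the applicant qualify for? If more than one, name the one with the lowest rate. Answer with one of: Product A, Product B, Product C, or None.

Total debts = (725 + 45 + 780 + 580 + 775) = 2,905; DTI = 2,905/6,750 = 43%.
Reserves = 6,630/580 = 11.4 months.
Product A: score 661 ≥ 580; DTI 43% ≤ 45%; employment 55 ≥ 12 mo → qualifies.
Product B: score 661 < 700; DTI 43% ≤ 45%; employment 55 ≥ 12 mo; reserves 11.4 ≥ 6 mo → does not qualify.
Product C: score 661 ≥ 580; DTI 43% > 38%; employment 55 ≥ 6 mo → does not qualify.

Product A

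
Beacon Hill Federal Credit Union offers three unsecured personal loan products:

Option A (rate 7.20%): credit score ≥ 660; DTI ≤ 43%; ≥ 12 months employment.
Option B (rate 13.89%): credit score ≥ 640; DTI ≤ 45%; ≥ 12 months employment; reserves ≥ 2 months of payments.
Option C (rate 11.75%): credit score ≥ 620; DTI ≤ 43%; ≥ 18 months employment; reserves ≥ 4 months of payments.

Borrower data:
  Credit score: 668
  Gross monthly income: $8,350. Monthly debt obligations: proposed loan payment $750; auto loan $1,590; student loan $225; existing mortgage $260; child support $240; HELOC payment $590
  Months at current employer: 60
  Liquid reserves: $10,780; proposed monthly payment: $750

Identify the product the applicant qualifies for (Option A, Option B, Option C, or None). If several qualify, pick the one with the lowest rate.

Total debts = (750 + 1,590 + 225 + 260 + 240 + 590) = 3,655; DTI = 3,655/8,350 = 43.8%.
Reserves = 10,780/750 = 14.4 months.
Option A: score 668 ≥ 660; DTI 43.8% > 43%; employment 60 ≥ 12 mo → does not qualify.
Option B: score 668 ≥ 640; DTI 43.8% ≤ 45%; employment 60 ≥ 12 mo; reserves 14.4 ≥ 2 mo → qualifies.
Option C: score 668 ≥ 620; DTI 43.8% > 43%; employment 60 ≥ 18 mo; reserves 14.4 ≥ 4 mo → does not qualify.

Option B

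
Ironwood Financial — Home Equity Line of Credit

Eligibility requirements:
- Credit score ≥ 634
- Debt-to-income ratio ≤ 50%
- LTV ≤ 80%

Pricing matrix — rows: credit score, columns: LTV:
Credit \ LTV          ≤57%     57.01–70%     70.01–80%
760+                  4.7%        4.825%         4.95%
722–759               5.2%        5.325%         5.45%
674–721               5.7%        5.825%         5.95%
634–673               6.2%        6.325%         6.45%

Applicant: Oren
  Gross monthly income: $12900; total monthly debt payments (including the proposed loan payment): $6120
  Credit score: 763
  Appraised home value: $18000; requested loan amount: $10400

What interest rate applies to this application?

Credit score 763 ≥ 634; DTI: 6,120 ÷ 12,900 = 47.4%, within the 50% cap
LTV: 10,400 ÷ 18,000 = 57.8%, within 80% cap
Row: 763 falls in 760+. Column: 57.8% falls in 57.01–70%. Rate = 4.825%.

4.825%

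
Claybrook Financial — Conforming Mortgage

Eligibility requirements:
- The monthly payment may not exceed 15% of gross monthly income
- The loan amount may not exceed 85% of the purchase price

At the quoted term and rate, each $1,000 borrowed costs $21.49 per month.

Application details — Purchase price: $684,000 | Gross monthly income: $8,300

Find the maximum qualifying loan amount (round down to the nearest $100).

Payment cap: 15% × $8,300 = $1,245/month.
At $21.49 per $1,000, that supports 1,245/21.49 × 1,000 ≈ $57,933 → $57,900.
LTV cap: 85% × $684,000 = $581,400 → $581,400.
Binding constraint: payment-to-income.

$57,900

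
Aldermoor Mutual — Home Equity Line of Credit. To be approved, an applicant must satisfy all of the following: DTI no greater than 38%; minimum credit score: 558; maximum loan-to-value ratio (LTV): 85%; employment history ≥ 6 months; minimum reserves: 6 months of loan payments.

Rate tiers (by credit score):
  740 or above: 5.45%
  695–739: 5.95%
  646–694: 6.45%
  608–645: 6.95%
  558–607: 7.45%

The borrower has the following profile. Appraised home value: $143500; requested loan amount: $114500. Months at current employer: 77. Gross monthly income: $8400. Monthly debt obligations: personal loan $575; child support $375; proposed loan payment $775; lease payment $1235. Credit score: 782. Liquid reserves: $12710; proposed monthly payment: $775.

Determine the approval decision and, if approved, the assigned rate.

Credit score 782 ≥ 558 (meets minimum)
Total monthly debts = (575 + 375 + 775 + 1,235) = 2,960. DTI: 2,960 ÷ 8,400 = 35.2%, within the 38% cap
LTV: 114,500 ÷ 143,500 = 79.8%, within 85% cap
Reserves = 12,710/775 = 16.4 months ≥ 6
Employment 77 ≥ 6 months
All requirements met. Score 782 falls in the 740 or above tier → 5.45%.

Approved at 5.45%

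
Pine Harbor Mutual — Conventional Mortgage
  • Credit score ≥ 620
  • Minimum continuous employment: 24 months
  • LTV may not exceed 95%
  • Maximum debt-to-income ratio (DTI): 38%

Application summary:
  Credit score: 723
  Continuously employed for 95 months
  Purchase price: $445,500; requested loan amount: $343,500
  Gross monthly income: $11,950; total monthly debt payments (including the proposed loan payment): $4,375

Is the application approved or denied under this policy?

Approved

Credit score 723 ≥ 620 (meets)
Employment 95 ≥ 24 months
LTV = 343,500/445,500 = 77.1% ≤ 95%
DTI = 4,375/11,950 = 36.6% ≤ 38%
All criteria satisfied.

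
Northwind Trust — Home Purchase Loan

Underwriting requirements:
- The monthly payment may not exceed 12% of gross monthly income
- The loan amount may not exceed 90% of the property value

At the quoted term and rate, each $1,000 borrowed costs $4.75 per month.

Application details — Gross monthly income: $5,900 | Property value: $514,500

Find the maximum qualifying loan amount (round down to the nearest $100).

$149,000

Payment cap: 12% × $5,900 = $708/month.
At $4.75 per $1,000, that supports 708/4.75 × 1,000 ≈ $149,052 → $149,000.
LTV cap: 90% × $514,500 = $463,050 → $463,000.
Binding constraint: payment-to-income.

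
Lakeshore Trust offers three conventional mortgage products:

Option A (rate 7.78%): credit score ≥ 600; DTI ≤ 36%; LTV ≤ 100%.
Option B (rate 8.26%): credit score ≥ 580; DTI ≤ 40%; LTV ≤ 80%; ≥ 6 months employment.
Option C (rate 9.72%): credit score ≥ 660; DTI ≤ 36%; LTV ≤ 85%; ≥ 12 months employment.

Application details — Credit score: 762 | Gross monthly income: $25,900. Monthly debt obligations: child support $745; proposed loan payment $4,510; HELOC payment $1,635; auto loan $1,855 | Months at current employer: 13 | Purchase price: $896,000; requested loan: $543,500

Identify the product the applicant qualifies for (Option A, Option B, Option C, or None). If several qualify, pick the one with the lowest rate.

Total debts = (745 + 4,510 + 1,635 + 1,855) = 8,745; DTI = 8,745/25,900 = 33.8%.
LTV = 543,500/896,000 = 60.7%.
Option A: score 762 ≥ 600; DTI 33.8% ≤ 36%; LTV 60.7% ≤ 100% → qualifies.
Option B: score 762 ≥ 580; DTI 33.8% ≤ 40%; LTV 60.7% ≤ 80%; employment 13 ≥ 6 mo → qualifies.
Option C: score 762 ≥ 660; DTI 33.8% ≤ 36%; LTV 60.7% ≤ 85%; employment 13 ≥ 12 mo → qualifies.
Qualifying: Option A, Option B, Option C. Lowest rate is 7.78% → Option A.

Option A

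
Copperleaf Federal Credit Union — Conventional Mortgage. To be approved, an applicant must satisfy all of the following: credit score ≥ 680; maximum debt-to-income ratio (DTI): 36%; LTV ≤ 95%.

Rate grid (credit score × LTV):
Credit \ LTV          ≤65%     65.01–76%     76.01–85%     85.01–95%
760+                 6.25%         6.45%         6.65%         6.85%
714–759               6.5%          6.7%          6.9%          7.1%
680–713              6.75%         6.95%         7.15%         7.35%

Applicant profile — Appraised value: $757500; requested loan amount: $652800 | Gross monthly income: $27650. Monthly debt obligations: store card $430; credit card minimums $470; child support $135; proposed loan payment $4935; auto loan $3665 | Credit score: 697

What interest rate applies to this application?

Credit score 697 ≥ 680; Total monthly debts = (430 + 470 + 135 + 4,935 + 3,665) = 9,635. Debt-to-income = 9,635/27,650 = 34.8% — meets 36% limit
LTV = 652,800/757,500 = 86.2% ≤ 95%
Score 697 is in the 680–713 band; LTV 86.2% is in the 85.01–95% band → 7.35%.

7.35%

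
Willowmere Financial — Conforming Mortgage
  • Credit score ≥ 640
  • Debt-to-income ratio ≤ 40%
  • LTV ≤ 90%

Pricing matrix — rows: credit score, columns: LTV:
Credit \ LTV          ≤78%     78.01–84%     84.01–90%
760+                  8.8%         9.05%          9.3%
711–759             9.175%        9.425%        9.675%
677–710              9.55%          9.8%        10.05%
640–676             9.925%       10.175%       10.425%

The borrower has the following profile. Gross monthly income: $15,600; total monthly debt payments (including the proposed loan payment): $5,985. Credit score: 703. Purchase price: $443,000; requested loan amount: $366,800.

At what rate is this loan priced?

Credit score 703 ≥ 640; DTI: 5,985 ÷ 15,600 = 38.4%, within the 40% cap
LTV = 366,800/443,000 = 82.8% ≤ 90%
Score 703 is in the 677–710 band; LTV 82.8% is in the 78.01–84% band → 9.8%.

9.8%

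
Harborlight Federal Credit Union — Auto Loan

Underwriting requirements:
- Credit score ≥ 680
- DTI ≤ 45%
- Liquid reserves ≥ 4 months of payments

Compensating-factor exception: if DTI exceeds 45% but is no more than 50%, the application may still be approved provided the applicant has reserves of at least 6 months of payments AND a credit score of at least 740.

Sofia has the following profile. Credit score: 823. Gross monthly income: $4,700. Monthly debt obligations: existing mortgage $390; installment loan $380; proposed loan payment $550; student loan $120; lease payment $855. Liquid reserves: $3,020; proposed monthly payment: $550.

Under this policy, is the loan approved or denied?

Denied

Credit score 823 ≥ 680 (meets base)
Total debts = (390 + 380 + 550 + 120 + 855) = 2,295. DTI = 2,295/4,700 = 48.8% > 45% — standard DTI limit exceeded.
Liquid reserves cover 3,020/550 = 5.5 months — ≥ 4 required
48.8% falls in the override range (45%–50%), so the compensating-factor test applies.
Override check — reserves: 5.5 mo (short of 6); score: 823 (ok).
Compensating-factor requirement not fully met.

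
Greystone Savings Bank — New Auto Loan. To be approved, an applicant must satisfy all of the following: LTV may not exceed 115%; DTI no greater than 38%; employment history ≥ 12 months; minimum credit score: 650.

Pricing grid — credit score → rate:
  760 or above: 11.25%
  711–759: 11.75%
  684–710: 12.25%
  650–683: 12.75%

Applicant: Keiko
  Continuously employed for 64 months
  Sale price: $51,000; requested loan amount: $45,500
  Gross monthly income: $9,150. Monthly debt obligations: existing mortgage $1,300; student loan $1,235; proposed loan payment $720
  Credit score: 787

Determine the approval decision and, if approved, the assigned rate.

Credit score 787 ≥ 650 (meets minimum)
Employment 64 ≥ 12 months
Total monthly debts = (1,300 + 1,235 + 720) = 3,255. Debt-to-income = 3,255/9,150 = 35.6% — meets 38% limit
Loan-to-value = 45,500/51,000 = 89.2% — pass (115% max)
All requirements met. Score 787 falls in the 760 or above tier → 11.25%.

Approved at 11.25%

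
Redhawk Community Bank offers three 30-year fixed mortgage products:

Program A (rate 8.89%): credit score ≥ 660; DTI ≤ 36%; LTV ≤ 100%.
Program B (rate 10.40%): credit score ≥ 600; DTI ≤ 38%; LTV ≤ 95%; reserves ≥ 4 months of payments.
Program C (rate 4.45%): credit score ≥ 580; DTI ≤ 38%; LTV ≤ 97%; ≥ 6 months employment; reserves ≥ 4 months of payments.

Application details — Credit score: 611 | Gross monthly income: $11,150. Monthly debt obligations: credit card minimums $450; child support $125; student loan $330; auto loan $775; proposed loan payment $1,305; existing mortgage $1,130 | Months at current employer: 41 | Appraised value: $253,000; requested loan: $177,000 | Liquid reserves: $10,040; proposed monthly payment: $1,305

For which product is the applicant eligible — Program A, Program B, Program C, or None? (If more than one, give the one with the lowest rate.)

Program C

Total debts = (450 + 125 + 330 + 775 + 1,305 + 1,130) = 4,115; DTI = 4,115/11,150 = 36.9%.
LTV = 177,000/253,000 = 70%.
Reserves = 10,040/1,305 = 7.7 months.
Program A: score 611 < 660; DTI 36.9% > 36%; LTV 70% ≤ 100% → does not qualify.
Program B: score 611 ≥ 600; DTI 36.9% ≤ 38%; LTV 70% ≤ 95%; reserves 7.7 ≥ 4 mo → qualifies.
Program C: score 611 ≥ 580; DTI 36.9% ≤ 38%; LTV 70% ≤ 97%; employment 41 ≥ 6 mo; reserves 7.7 ≥ 4 mo → qualifies.
Qualifying: Program B, Program C. Lowest rate is 4.45% → Program C.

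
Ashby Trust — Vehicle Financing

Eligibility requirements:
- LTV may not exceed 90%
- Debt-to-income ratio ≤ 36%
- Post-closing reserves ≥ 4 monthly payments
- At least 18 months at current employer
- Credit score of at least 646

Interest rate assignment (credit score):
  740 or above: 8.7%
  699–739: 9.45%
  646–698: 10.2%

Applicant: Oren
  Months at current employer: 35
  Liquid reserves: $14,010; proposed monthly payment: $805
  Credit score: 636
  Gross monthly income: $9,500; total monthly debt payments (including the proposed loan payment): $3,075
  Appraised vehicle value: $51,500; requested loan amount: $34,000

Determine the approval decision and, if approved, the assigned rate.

Denied

Credit score 636 < 646 (below minimum)
Employment 35 ≥ 18 months
Debt-to-income = 3,075/9,500 = 32.4% — meets 36% limit
LTV = 34,000/51,500 = 66% ≤ 90%
Reserves: 14,010 ÷ 805 = 17.4 months (meets 4-month minimum)
Not all requirements met → denied.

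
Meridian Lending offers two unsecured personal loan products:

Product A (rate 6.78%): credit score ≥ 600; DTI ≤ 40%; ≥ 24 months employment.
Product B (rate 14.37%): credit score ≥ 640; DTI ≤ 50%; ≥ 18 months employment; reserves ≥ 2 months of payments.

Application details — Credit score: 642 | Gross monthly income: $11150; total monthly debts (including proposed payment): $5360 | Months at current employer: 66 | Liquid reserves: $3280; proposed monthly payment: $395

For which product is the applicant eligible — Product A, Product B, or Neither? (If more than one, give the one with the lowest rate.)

Product B

DTI = 5,360/11,150 = 48.1%.
Reserves = 3,280/395 = 8.3 months.
Product A: score 642 ≥ 600; DTI 48.1% > 40%; employment 66 ≥ 24 mo → does not qualify.
Product B: score 642 ≥ 640; DTI 48.1% ≤ 50%; employment 66 ≥ 18 mo; reserves 8.3 ≥ 2 mo → qualifies.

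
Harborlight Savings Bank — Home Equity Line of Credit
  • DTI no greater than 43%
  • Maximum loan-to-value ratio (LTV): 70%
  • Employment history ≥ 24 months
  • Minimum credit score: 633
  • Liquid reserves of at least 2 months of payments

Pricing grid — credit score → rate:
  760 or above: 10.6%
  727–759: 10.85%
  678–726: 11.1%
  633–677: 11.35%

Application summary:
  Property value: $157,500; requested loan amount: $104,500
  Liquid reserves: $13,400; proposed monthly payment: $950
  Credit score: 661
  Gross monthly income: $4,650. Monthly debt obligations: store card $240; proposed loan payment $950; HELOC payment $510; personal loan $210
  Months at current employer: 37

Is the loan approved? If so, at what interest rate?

Approved at 11.35%

Credit score 661 ≥ 633 (meets minimum)
Reserves: 13,400 ÷ 950 = 14.1 months (meets 2-month minimum)
Total monthly debts = (240 + 950 + 510 + 210) = 1,910. DTI: 1,910 ÷ 4,650 = 41.1%, within the 43% cap
LTV = 104,500/157,500 = 66.3% ≤ 70%
Employment 37 ≥ 24 months
All requirements met. Score 661 falls in the 633–677 tier → 11.35%.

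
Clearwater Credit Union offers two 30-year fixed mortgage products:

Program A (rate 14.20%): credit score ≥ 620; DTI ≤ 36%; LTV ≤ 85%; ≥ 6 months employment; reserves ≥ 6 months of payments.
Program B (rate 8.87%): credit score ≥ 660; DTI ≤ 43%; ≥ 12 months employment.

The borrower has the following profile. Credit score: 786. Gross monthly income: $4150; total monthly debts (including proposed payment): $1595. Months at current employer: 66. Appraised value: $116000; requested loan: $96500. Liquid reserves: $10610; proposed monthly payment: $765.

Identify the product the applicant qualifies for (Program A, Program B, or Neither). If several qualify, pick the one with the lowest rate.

Program B

DTI = 1,595/4,150 = 38.4%.
LTV = 96,500/116,000 = 83.2%.
Reserves = 10,610/765 = 13.9 months.
Program A: score 786 ≥ 620; DTI 38.4% > 36%; LTV 83.2% ≤ 85%; employment 66 ≥ 6 mo; reserves 13.9 ≥ 6 mo → does not qualify.
Program B: score 786 ≥ 660; DTI 38.4% ≤ 43%; employment 66 ≥ 12 mo → qualifies.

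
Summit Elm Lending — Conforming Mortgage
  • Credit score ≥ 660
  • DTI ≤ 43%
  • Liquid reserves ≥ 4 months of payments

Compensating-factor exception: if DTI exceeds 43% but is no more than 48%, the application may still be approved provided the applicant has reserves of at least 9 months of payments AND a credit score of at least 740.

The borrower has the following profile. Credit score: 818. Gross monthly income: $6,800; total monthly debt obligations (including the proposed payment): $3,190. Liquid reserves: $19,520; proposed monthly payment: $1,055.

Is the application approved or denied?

Approved

Credit score 818 ≥ 660 (meets base)
DTI = 3,190/6,800 = 46.9% > 43% — standard DTI limit exceeded.
Reserves = 19,520/1,055 = 18.5 months ≥ 4
46.9% falls in the override range (43%–48%), so the compensating-factor test applies.
Reserves 18.5 ≥ 9 months; credit score 818 ≥ 740.
Both compensating conditions met → exception applies.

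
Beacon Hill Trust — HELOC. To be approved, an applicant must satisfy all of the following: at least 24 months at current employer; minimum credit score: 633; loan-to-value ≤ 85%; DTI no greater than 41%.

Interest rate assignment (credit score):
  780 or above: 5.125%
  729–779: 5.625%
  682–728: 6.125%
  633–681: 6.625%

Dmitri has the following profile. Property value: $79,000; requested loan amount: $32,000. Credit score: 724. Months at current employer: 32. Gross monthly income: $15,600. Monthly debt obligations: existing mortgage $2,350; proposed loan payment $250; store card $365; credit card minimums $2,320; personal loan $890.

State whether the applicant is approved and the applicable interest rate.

Approved at 6.125%

Credit score 724 ≥ 633 (meets minimum)
Total monthly debts = (2,350 + 250 + 365 + 2,320 + 890) = 6,175. Debt-to-income = 6,175/15,600 = 39.6% — meets 41% limit
Employment 32 ≥ 24 months
LTV = 32,000/79,000 = 40.5% ≤ 85%
All requirements met. Score 724 falls in the 682–728 tier → 6.125%.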